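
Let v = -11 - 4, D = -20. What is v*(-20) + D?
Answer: 280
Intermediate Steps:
v = -15
v*(-20) + D = -15*(-20) - 20 = 300 - 20 = 280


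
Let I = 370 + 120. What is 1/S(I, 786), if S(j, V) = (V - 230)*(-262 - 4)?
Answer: -1/147896 ≈ -6.7615e-6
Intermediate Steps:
I = 490
S(j, V) = 61180 - 266*V (S(j, V) = (-230 + V)*(-266) = 61180 - 266*V)
1/S(I, 786) = 1/(61180 - 266*786) = 1/(61180 - 209076) = 1/(-147896) = -1/147896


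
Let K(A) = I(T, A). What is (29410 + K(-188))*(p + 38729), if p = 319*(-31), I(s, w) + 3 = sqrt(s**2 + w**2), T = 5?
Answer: 848097880 + 28840*sqrt(35369) ≈ 8.5352e+8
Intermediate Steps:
I(s, w) = -3 + sqrt(s**2 + w**2)
p = -9889
K(A) = -3 + sqrt(25 + A**2) (K(A) = -3 + sqrt(5**2 + A**2) = -3 + sqrt(25 + A**2))
(29410 + K(-188))*(p + 38729) = (29410 + (-3 + sqrt(25 + (-188)**2)))*(-9889 + 38729) = (29410 + (-3 + sqrt(25 + 35344)))*28840 = (29410 + (-3 + sqrt(35369)))*28840 = (29407 + sqrt(35369))*28840 = 848097880 + 28840*sqrt(35369)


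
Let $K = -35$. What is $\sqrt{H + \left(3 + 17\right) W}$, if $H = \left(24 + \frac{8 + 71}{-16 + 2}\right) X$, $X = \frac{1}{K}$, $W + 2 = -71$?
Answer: $\frac{i \sqrt{7156570}}{70} \approx 38.217 i$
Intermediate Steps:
$W = -73$ ($W = -2 - 71 = -73$)
$X = - \frac{1}{35}$ ($X = \frac{1}{-35} = - \frac{1}{35} \approx -0.028571$)
$H = - \frac{257}{490}$ ($H = \left(24 + \frac{8 + 71}{-16 + 2}\right) \left(- \frac{1}{35}\right) = \left(24 + \frac{79}{-14}\right) \left(- \frac{1}{35}\right) = \left(24 + 79 \left(- \frac{1}{14}\right)\right) \left(- \frac{1}{35}\right) = \left(24 - \frac{79}{14}\right) \left(- \frac{1}{35}\right) = \frac{257}{14} \left(- \frac{1}{35}\right) = - \frac{257}{490} \approx -0.52449$)
$\sqrt{H + \left(3 + 17\right) W} = \sqrt{- \frac{257}{490} + \left(3 + 17\right) \left(-73\right)} = \sqrt{- \frac{257}{490} + 20 \left(-73\right)} = \sqrt{- \frac{257}{490} - 1460} = \sqrt{- \frac{715657}{490}} = \frac{i \sqrt{7156570}}{70}$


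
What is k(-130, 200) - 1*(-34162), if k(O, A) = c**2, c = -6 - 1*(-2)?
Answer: 34178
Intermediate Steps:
c = -4 (c = -6 + 2 = -4)
k(O, A) = 16 (k(O, A) = (-4)**2 = 16)
k(-130, 200) - 1*(-34162) = 16 - 1*(-34162) = 16 + 34162 = 34178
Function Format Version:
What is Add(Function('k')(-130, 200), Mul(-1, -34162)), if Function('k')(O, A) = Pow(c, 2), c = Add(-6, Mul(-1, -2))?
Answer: 34178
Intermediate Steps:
c = -4 (c = Add(-6, 2) = -4)
Function('k')(O, A) = 16 (Function('k')(O, A) = Pow(-4, 2) = 16)
Add(Function('k')(-130, 200), Mul(-1, -34162)) = Add(16, Mul(-1, -34162)) = Add(16, 34162) = 34178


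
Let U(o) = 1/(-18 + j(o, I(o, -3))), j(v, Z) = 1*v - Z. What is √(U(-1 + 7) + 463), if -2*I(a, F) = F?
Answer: √37497/9 ≈ 21.516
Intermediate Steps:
I(a, F) = -F/2
j(v, Z) = v - Z
U(o) = 1/(-39/2 + o) (U(o) = 1/(-18 + (o - (-1)*(-3)/2)) = 1/(-18 + (o - 1*3/2)) = 1/(-18 + (o - 3/2)) = 1/(-18 + (-3/2 + o)) = 1/(-39/2 + o))
√(U(-1 + 7) + 463) = √(2/(-39 + 2*(-1 + 7)) + 463) = √(2/(-39 + 2*6) + 463) = √(2/(-39 + 12) + 463) = √(2/(-27) + 463) = √(2*(-1/27) + 463) = √(-2/27 + 463) = √(12499/27) = √37497/9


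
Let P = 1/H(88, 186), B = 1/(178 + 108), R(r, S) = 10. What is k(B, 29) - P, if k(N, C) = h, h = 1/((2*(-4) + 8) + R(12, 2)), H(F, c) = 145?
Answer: 27/290 ≈ 0.093103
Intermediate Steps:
B = 1/286 ≈ 0.0034965
h = ⅒ (h = 1/((2*(-4) + 8) + 10) = 1/((-8 + 8) + 10) = 1/(0 + 10) = 1/10 = ⅒ ≈ 0.10000)
k(N, C) = ⅒
P = 1/145 ≈ 0.0068966
k(B, 29) - P = ⅒ - 1*1/145 = ⅒ - 1/145 = 27/290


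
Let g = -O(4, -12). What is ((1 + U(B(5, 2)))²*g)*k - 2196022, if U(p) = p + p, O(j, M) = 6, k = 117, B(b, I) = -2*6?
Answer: -2567380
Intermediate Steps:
B(b, I) = -12
g = -6 (g = -1*6 = -6)
U(p) = 2*p
((1 + U(B(5, 2)))²*g)*k - 2196022 = ((1 + 2*(-12))²*(-6))*117 - 2196022 = ((1 - 24)²*(-6))*117 - 2196022 = ((-23)²*(-6))*117 - 2196022 = (529*(-6))*117 - 2196022 = -3174*117 - 2196022 = -371358 - 2196022 = -2567380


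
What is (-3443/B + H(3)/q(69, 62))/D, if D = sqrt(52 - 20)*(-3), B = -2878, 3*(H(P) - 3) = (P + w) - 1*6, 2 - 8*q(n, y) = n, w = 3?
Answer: -161609*sqrt(2)/4627824 ≈ -0.049386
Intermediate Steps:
q(n, y) = 1/4 - n/8
H(P) = 2 + P/3 (H(P) = 3 + ((P + 3) - 1*6)/3 = 3 + ((3 + P) - 6)/3 = 3 + (-3 + P)/3 = 3 + (-1 + P/3) = 2 + P/3)
D = -12*sqrt(2) (D = sqrt(32)*(-3) = (4*sqrt(2))*(-3) = -12*sqrt(2) ≈ -16.971)
(-3443/B + H(3)/q(69, 62))/D = (-3443/(-2878) + (2 + (1/3)*3)/(1/4 - 1/8*69))/((-12*sqrt(2))) = (-3443*(-1/2878) + (2 + 1)/(1/4 - 69/8))*(-sqrt(2)/24) = (3443/2878 + 3/(-67/8))*(-sqrt(2)/24) = (3443/2878 + 3*(-8/67))*(-sqrt(2)/24) = (3443/2878 - 24/67)*(-sqrt(2)/24) = 161609*(-sqrt(2)/24)/192826 = -161609*sqrt(2)/4627824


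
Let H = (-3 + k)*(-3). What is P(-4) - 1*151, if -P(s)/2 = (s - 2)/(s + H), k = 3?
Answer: -154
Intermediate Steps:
H = 0 (H = (-3 + 3)*(-3) = 0*(-3) = 0)
P(s) = -2*(-2 + s)/s (P(s) = -2*(s - 2)/(s + 0) = -2*(-2 + s)/s)
P(-4) - 1*151 = (-2 + 4/(-4)) - 1*151 = (-2 + 4*(-1/4)) - 151 = (-2 - 1) - 151 = -3 - 151 = -154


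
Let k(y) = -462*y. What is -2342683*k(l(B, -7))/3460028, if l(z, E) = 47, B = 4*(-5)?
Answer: 2312228121/157274 ≈ 14702.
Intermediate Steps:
B = -20
-2342683*k(l(B, -7))/3460028 = -2342683/(3460028/((-462*47))) = -2342683/(3460028/(-21714)) = -2342683/(3460028*(-1/21714)) = -2342683/(-157274/987) = -2342683*(-987/157274) = 2312228121/157274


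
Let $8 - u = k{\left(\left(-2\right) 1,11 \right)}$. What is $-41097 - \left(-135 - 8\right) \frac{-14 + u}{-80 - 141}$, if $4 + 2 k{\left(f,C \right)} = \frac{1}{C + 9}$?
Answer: $- \frac{27944189}{680} \approx -41094.0$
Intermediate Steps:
$k{\left(f,C \right)} = -2 + \frac{1}{2 \left(9 + C\right)}$ ($k{\left(f,C \right)} = -2 + \frac{1}{2 \left(C + 9\right)} = -2 + \frac{1}{2 \left(9 + C\right)}$)
$u = \frac{399}{40}$ ($u = 8 - \frac{-35 - 44}{2 \left(9 + 11\right)} = 8 - \frac{-35 - 44}{2 \cdot 20} = 8 - \frac{1}{2} \cdot \frac{1}{20} \left(-79\right) = 8 - - \frac{79}{40} = 8 + \frac{79}{40} = \frac{399}{40} \approx 9.975$)
$-41097 - \left(-135 - 8\right) \frac{-14 + u}{-80 - 141} = -41097 - \left(-135 - 8\right) \frac{-14 + \frac{399}{40}}{-80 - 141} = -41097 - - 143 \left(- \frac{161}{40 \left(-221\right)}\right) = -41097 - - 143 \left(\left(- \frac{161}{40}\right) \left(- \frac{1}{221}\right)\right) = -41097 - \left(-143\right) \frac{161}{8840} = -41097 - - \frac{1771}{680} = -41097 + \frac{1771}{680} = - \frac{27944189}{680}$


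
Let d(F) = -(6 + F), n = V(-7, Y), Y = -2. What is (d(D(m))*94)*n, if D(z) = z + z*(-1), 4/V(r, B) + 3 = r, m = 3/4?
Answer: 1128/5 ≈ 225.60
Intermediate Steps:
m = ¾ (m = 3*(¼) = ¾ ≈ 0.75000)
V(r, B) = 4/(-3 + r)
n = -⅖ (n = 4/(-3 - 7) = 4/(-10) = 4*(-⅒) = -⅖ ≈ -0.40000)
D(z) = 0 (D(z) = z - z = 0)
d(F) = -6 - F
(d(D(m))*94)*n = ((-6 - 1*0)*94)*(-⅖) = ((-6 + 0)*94)*(-⅖) = -6*94*(-⅖) = -564*(-⅖) = 1128/5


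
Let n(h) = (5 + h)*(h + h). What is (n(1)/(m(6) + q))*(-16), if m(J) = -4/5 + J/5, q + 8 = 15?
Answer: -960/37 ≈ -25.946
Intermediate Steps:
q = 7 (q = -8 + 15 = 7)
n(h) = 2*h*(5 + h) (n(h) = (5 + h)*(2*h) = 2*h*(5 + h))
m(J) = -4/5 + J/5 (m(J) = -4*1/5 + J*(1/5) = -4/5 + J/5)
(n(1)/(m(6) + q))*(-16) = ((2*1*(5 + 1))/((-4/5 + (1/5)*6) + 7))*(-16) = ((2*1*6)/((-4/5 + 6/5) + 7))*(-16) = (12/(2/5 + 7))*(-16) = (12/(37/5))*(-16) = (12*(5/37))*(-16) = (60/37)*(-16) = -960/37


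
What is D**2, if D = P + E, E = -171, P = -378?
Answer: 301401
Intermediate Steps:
D = -549 (D = -378 - 171 = -549)
D**2 = (-549)**2 = 301401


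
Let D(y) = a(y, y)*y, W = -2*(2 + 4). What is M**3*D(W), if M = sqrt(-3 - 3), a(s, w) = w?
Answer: -864*I*sqrt(6) ≈ -2116.4*I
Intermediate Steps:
W = -12 (W = -2*6 = -12)
M = I*sqrt(6) (M = sqrt(-6) = I*sqrt(6) ≈ 2.4495*I)
D(y) = y**2 (D(y) = y*y = y**2)
M**3*D(W) = (I*sqrt(6))**3*(-12)**2 = -6*I*sqrt(6)*144 = -864*I*sqrt(6)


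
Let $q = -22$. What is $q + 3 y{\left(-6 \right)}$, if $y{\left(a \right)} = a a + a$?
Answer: $68$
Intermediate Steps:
$y{\left(a \right)} = a + a^{2}$ ($y{\left(a \right)} = a^{2} + a = a + a^{2}$)
$q + 3 y{\left(-6 \right)} = -22 + 3 \left(- 6 \left(1 - 6\right)\right) = -22 + 3 \left(\left(-6\right) \left(-5\right)\right) = -22 + 3 \cdot 30 = -22 + 90 = 68$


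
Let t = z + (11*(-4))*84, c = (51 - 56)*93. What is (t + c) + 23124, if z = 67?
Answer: 19030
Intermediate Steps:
c = -465 (c = -5*93 = -465)
t = -3629 (t = 67 + (11*(-4))*84 = 67 - 44*84 = 67 - 3696 = -3629)
(t + c) + 23124 = (-3629 - 465) + 23124 = -4094 + 23124 = 19030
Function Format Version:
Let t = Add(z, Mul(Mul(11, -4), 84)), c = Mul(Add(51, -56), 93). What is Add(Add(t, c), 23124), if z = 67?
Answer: 19030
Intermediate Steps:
c = -465 (c = Mul(-5, 93) = -465)
t = -3629 (t = Add(67, Mul(Mul(11, -4), 84)) = Add(67, Mul(-44, 84)) = Add(67, -3696) = -3629)
Add(Add(t, c), 23124) = Add(Add(-3629, -465), 23124) = Add(-4094, 23124) = 19030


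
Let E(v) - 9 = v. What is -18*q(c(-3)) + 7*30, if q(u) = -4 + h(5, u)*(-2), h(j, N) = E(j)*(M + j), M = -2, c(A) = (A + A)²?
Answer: 1794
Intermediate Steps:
E(v) = 9 + v
c(A) = 4*A² (c(A) = (2*A)² = 4*A²)
h(j, N) = (-2 + j)*(9 + j) (h(j, N) = (9 + j)*(-2 + j) = (-2 + j)*(9 + j))
q(u) = -88 (q(u) = -4 + ((-2 + 5)*(9 + 5))*(-2) = -4 + (3*14)*(-2) = -4 + 42*(-2) = -4 - 84 = -88)
-18*q(c(-3)) + 7*30 = -18*(-88) + 7*30 = 1584 + 210 = 1794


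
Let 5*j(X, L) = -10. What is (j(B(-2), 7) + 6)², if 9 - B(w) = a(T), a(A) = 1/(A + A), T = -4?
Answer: 16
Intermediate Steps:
a(A) = 1/(2*A)
B(w) = 73/8 (B(w) = 9 - 1/(2*(-4)) = 9 - (-1)/(2*4) = 9 - 1*(-⅛) = 9 + ⅛ = 73/8)
j(X, L) = -2 (j(X, L) = (⅕)*(-10) = -2)
(j(B(-2), 7) + 6)² = (-2 + 6)² = 4² = 16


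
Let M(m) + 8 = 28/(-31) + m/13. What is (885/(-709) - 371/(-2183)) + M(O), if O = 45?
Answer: -4066782319/623742041 ≈ -6.5200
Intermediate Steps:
M(m) = -276/31 + m/13 (M(m) = -8 + (28/(-31) + m/13) = -8 + (28*(-1/31) + m*(1/13)) = -8 + (-28/31 + m/13) = -276/31 + m/13)
(885/(-709) - 371/(-2183)) + M(O) = (885/(-709) - 371/(-2183)) + (-276/31 + (1/13)*45) = (885*(-1/709) - 371*(-1/2183)) + (-276/31 + 45/13) = (-885/709 + 371/2183) - 2193/403 = -1668916/1547747 - 2193/403 = -4066782319/623742041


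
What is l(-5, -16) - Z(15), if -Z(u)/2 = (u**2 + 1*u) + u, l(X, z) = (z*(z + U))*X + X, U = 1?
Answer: -695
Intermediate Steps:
l(X, z) = X + X*z*(1 + z) (l(X, z) = (z*(z + 1))*X + X = (z*(1 + z))*X + X = X*z*(1 + z) + X = X + X*z*(1 + z))
Z(u) = -4*u - 2*u**2 (Z(u) = -2*((u**2 + 1*u) + u) = -2*((u**2 + u) + u) = -2*((u + u**2) + u) = -2*(u**2 + 2*u) = -4*u - 2*u**2)
l(-5, -16) - Z(15) = -5*(1 - 16 + (-16)**2) - (-2)*15*(2 + 15) = -5*(1 - 16 + 256) - (-2)*15*17 = -5*241 - 1*(-510) = -1205 + 510 = -695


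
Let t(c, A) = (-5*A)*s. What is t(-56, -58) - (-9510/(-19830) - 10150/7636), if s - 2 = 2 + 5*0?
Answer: 2929633949/2523698 ≈ 1160.8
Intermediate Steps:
s = 4 (s = 2 + (2 + 5*0) = 2 + (2 + 0) = 2 + 2 = 4)
t(c, A) = -20*A (t(c, A) = -5*A*4 = -20*A)
t(-56, -58) - (-9510/(-19830) - 10150/7636) = -20*(-58) - (-9510/(-19830) - 10150/7636) = 1160 - (-9510*(-1/19830) - 10150*1/7636) = 1160 - (317/661 - 5075/3818) = 1160 - 1*(-2144269/2523698) = 1160 + 2144269/2523698 = 2929633949/2523698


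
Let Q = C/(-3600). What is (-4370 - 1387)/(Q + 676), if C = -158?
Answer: -10362600/1216879 ≈ -8.5157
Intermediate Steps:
Q = 79/1800 (Q = -158/(-3600) = -158*(-1/3600) = 79/1800 ≈ 0.043889)
(-4370 - 1387)/(Q + 676) = (-4370 - 1387)/(79/1800 + 676) = -5757/1216879/1800 = -5757*1800/1216879 = -10362600/1216879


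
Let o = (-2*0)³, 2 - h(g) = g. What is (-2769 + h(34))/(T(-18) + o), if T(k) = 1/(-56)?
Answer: 156856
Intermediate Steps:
h(g) = 2 - g
o = 0 (o = 0³ = 0)
T(k) = -1/56
(-2769 + h(34))/(T(-18) + o) = (-2769 + (2 - 1*34))/(-1/56 + 0) = (-2769 + (2 - 34))/(-1/56) = (-2769 - 32)*(-56) = -2801*(-56) = 156856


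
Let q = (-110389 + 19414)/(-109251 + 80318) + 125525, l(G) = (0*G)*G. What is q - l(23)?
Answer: 3631905800/28933 ≈ 1.2553e+5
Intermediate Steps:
l(G) = 0 (l(G) = 0*G = 0)
q = 3631905800/28933 (q = -90975/(-28933) + 125525 = -90975*(-1/28933) + 125525 = 90975/28933 + 125525 = 3631905800/28933 ≈ 1.2553e+5)
q - l(23) = 3631905800/28933 - 1*0 = 3631905800/28933 + 0 = 3631905800/28933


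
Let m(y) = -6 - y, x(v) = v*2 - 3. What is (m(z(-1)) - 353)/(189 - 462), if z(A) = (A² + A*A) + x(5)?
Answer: 368/273 ≈ 1.3480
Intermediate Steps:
x(v) = -3 + 2*v (x(v) = 2*v - 3 = -3 + 2*v)
z(A) = 7 + 2*A² (z(A) = (A² + A*A) + (-3 + 2*5) = (A² + A²) + (-3 + 10) = 2*A² + 7 = 7 + 2*A²)
(m(z(-1)) - 353)/(189 - 462) = ((-6 - (7 + 2*(-1)²)) - 353)/(189 - 462) = ((-6 - (7 + 2*1)) - 353)/(-273) = ((-6 - (7 + 2)) - 353)*(-1/273) = ((-6 - 1*9) - 353)*(-1/273) = ((-6 - 9) - 353)*(-1/273) = (-15 - 353)*(-1/273) = -368*(-1/273) = 368/273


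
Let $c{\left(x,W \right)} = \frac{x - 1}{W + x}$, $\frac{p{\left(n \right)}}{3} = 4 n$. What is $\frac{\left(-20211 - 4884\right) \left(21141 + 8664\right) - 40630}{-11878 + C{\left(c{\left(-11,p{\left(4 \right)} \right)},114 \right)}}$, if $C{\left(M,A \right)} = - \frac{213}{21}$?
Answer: $\frac{5235979735}{83217} \approx 62920.0$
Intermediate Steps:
$p{\left(n \right)} = 12 n$ ($p{\left(n \right)} = 3 \cdot 4 n = 12 n$)
$c{\left(x,W \right)} = \frac{-1 + x}{W + x}$
$C{\left(M,A \right)} = - \frac{71}{7}$ ($C{\left(M,A \right)} = \left(-213\right) \frac{1}{21} = - \frac{71}{7}$)
$\frac{\left(-20211 - 4884\right) \left(21141 + 8664\right) - 40630}{-11878 + C{\left(c{\left(-11,p{\left(4 \right)} \right)},114 \right)}} = \frac{\left(-20211 - 4884\right) \left(21141 + 8664\right) - 40630}{-11878 - \frac{71}{7}} = \frac{\left(-25095\right) 29805 - 40630}{- \frac{83217}{7}} = \left(-747956475 - 40630\right) \left(- \frac{7}{83217}\right) = \left(-747997105\right) \left(- \frac{7}{83217}\right) = \frac{5235979735}{83217}$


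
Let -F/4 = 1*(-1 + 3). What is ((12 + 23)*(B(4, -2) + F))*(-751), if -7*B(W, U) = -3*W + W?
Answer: 180240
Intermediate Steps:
F = -8 (F = -4*(-1 + 3) = -4*2 = -8)
B(W, U) = 2*W/7 (B(W, U) = -(-3*W + W)/7 = -(-2)*W/7 = 2*W/7)
((12 + 23)*(B(4, -2) + F))*(-751) = ((12 + 23)*((2/7)*4 - 8))*(-751) = (35*(8/7 - 8))*(-751) = (35*(-48/7))*(-751) = -240*(-751) = 180240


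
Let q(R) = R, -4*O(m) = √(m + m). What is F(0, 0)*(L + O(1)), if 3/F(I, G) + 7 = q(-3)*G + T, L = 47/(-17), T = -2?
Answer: 47/51 + √2/12 ≈ 1.0394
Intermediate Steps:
L = -47/17 (L = 47*(-1/17) = -47/17 ≈ -2.7647)
O(m) = -√2*√m/4 (O(m) = -√(m + m)/4 = -√2*√m/4)
F(I, G) = 3/(-9 - 3*G) (F(I, G) = 3/(-7 + (-3*G - 2)) = 3/(-7 + (-2 - 3*G)) = 3/(-9 - 3*G))
F(0, 0)*(L + O(1)) = (-47/17 - √2*√1/4)/(-3 - 1*0) = (-47/17 - ¼*√2*1)/(-3 + 0) = (-47/17 - √2/4)/(-3) = -(-47/17 - √2/4)/3 = 47/51 + √2/12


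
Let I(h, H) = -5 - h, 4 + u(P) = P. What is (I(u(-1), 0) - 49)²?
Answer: 2401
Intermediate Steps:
u(P) = -4 + P
(I(u(-1), 0) - 49)² = ((-5 - (-4 - 1)) - 49)² = ((-5 - 1*(-5)) - 49)² = ((-5 + 5) - 49)² = (0 - 49)² = (-49)² = 2401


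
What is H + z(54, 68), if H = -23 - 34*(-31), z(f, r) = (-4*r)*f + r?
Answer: -13589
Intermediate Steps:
z(f, r) = r - 4*f*r (z(f, r) = -4*f*r + r = r - 4*f*r)
H = 1031 (H = -23 + 1054 = 1031)
H + z(54, 68) = 1031 + 68*(1 - 4*54) = 1031 + 68*(1 - 216) = 1031 + 68*(-215) = 1031 - 14620 = -13589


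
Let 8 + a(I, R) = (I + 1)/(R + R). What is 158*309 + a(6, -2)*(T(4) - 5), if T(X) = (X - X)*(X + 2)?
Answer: 195483/4 ≈ 48871.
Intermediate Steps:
T(X) = 0 (T(X) = 0*(2 + X) = 0)
a(I, R) = -8 + (1 + I)/(2*R) (a(I, R) = -8 + (I + 1)/(R + R) = -8 + (1 + I)/((2*R)) = -8 + (1 + I)*(1/(2*R)) = -8 + (1 + I)/(2*R))
158*309 + a(6, -2)*(T(4) - 5) = 158*309 + ((1/2)*(1 + 6 - 16*(-2))/(-2))*(0 - 5) = 48822 + ((1/2)*(-1/2)*(1 + 6 + 32))*(-5) = 48822 + ((1/2)*(-1/2)*39)*(-5) = 48822 - 39/4*(-5) = 48822 + 195/4 = 195483/4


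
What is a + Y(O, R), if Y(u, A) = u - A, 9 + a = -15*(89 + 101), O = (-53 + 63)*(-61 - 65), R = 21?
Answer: -4140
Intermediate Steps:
O = -1260 (O = 10*(-126) = -1260)
a = -2859 (a = -9 - 15*(89 + 101) = -9 - 15*190 = -9 - 2850 = -2859)
a + Y(O, R) = -2859 + (-1260 - 1*21) = -2859 + (-1260 - 21) = -2859 - 1281 = -4140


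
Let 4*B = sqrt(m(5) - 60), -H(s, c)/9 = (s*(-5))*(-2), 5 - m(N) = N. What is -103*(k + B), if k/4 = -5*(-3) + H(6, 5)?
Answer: 216300 - 103*I*sqrt(15)/2 ≈ 2.163e+5 - 199.46*I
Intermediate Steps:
m(N) = 5 - N
H(s, c) = -90*s (H(s, c) = -9*s*(-5)*(-2) = -9*(-5*s)*(-2) = -90*s)
B = I*sqrt(15)/2 (B = sqrt((5 - 1*5) - 60)/4 = sqrt((5 - 5) - 60)/4 = sqrt(0 - 60)/4 = sqrt(-60)/4 = (2*I*sqrt(15))/4 = I*sqrt(15)/2 ≈ 1.9365*I)
k = -2100 (k = 4*(-5*(-3) - 90*6) = 4*(15 - 540) = 4*(-525) = -2100)
-103*(k + B) = -103*(-2100 + I*sqrt(15)/2) = 216300 - 103*I*sqrt(15)/2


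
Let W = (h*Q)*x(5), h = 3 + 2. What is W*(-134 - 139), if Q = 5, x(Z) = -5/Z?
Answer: 6825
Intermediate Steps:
h = 5
W = -25 (W = (5*5)*(-5/5) = 25*(-5*1/5) = 25*(-1) = -25)
W*(-134 - 139) = -25*(-134 - 139) = -25*(-273) = 6825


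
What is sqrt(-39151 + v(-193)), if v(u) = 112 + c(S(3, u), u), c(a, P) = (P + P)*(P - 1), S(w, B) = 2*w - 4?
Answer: sqrt(35845) ≈ 189.33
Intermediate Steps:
S(w, B) = -4 + 2*w
c(a, P) = 2*P*(-1 + P) (c(a, P) = (2*P)*(-1 + P) = 2*P*(-1 + P))
v(u) = 112 + 2*u*(-1 + u)
sqrt(-39151 + v(-193)) = sqrt(-39151 + (112 + 2*(-193)*(-1 - 193))) = sqrt(-39151 + (112 + 2*(-193)*(-194))) = sqrt(-39151 + (112 + 74884)) = sqrt(-39151 + 74996) = sqrt(35845)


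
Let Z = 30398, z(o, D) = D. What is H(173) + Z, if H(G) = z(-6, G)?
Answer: 30571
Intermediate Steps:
H(G) = G
H(173) + Z = 173 + 30398 = 30571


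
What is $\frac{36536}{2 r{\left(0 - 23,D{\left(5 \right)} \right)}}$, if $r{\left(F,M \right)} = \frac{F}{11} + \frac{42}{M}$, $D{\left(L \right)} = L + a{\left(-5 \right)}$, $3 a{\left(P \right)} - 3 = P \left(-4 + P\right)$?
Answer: $-200948$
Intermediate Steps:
$a{\left(P \right)} = 1 + \frac{P \left(-4 + P\right)}{3}$
$D{\left(L \right)} = 16 + L$ ($D{\left(L \right)} = L + \left(1 - - \frac{20}{3} + \frac{\left(-5\right)^{2}}{3}\right) = L + \left(1 + \frac{20}{3} + \frac{1}{3} \cdot 25\right) = L + \left(1 + \frac{20}{3} + \frac{25}{3}\right) = L + 16 = 16 + L$)
$r{\left(F,M \right)} = \frac{42}{M} + \frac{F}{11}$ ($r{\left(F,M \right)} = F \frac{1}{11} + \frac{42}{M} = \frac{F}{11} + \frac{42}{M} = \frac{42}{M} + \frac{F}{11}$)
$\frac{36536}{2 r{\left(0 - 23,D{\left(5 \right)} \right)}} = \frac{36536}{2 \left(\frac{42}{16 + 5} + \frac{0 - 23}{11}\right)} = \frac{36536}{2 \left(\frac{42}{21} + \frac{0 - 23}{11}\right)} = \frac{36536}{2 \left(42 \cdot \frac{1}{21} + \frac{1}{11} \left(-23\right)\right)} = \frac{36536}{2 \left(2 - \frac{23}{11}\right)} = \frac{36536}{2 \left(- \frac{1}{11}\right)} = \frac{36536}{- \frac{2}{11}} = 36536 \left(- \frac{11}{2}\right) = -200948$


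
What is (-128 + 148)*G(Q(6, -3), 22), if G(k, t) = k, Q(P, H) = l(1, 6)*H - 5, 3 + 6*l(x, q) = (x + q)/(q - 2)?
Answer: -175/2 ≈ -87.500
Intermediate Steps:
l(x, q) = -1/2 + (q + x)/(6*(-2 + q)) (l(x, q) = -1/2 + ((x + q)/(q - 2))/6 = -1/2 + ((q + x)/(-2 + q))/6 = -1/2 + (q + x)/(6*(-2 + q)))
Q(P, H) = -5 - 5*H/24 (Q(P, H) = ((6 + 1 - 2*6)/(6*(-2 + 6)))*H - 5 = ((1/6)*(6 + 1 - 12)/4)*H - 5 = ((1/6)*(1/4)*(-5))*H - 5 = -5*H/24 - 5 = -5 - 5*H/24)
(-128 + 148)*G(Q(6, -3), 22) = (-128 + 148)*(-5 - 5/24*(-3)) = 20*(-5 + 5/8) = 20*(-35/8) = -175/2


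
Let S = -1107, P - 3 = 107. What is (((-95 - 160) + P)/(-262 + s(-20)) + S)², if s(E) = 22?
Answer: 2820353449/2304 ≈ 1.2241e+6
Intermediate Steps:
P = 110 (P = 3 + 107 = 110)
(((-95 - 160) + P)/(-262 + s(-20)) + S)² = (((-95 - 160) + 110)/(-262 + 22) - 1107)² = ((-255 + 110)/(-240) - 1107)² = (-145*(-1/240) - 1107)² = (29/48 - 1107)² = (-53107/48)² = 2820353449/2304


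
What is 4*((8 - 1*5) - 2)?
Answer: 4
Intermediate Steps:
4*((8 - 1*5) - 2) = 4*((8 - 5) - 2) = 4*(3 - 2) = 4*1 = 4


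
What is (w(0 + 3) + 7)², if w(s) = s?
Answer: 100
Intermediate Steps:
(w(0 + 3) + 7)² = ((0 + 3) + 7)² = (3 + 7)² = 10² = 100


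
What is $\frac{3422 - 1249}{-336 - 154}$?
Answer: $- \frac{2173}{490} \approx -4.4347$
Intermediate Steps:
$\frac{3422 - 1249}{-336 - 154} = \frac{2173}{-490} = 2173 \left(- \frac{1}{490}\right) = - \frac{2173}{490}$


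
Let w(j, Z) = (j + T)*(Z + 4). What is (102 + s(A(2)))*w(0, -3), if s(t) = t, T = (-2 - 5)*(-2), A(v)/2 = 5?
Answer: 1568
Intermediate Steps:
A(v) = 10 (A(v) = 2*5 = 10)
T = 14 (T = -7*(-2) = 14)
w(j, Z) = (4 + Z)*(14 + j) (w(j, Z) = (j + 14)*(Z + 4) = (14 + j)*(4 + Z) = (4 + Z)*(14 + j))
(102 + s(A(2)))*w(0, -3) = (102 + 10)*(56 + 4*0 + 14*(-3) - 3*0) = 112*(56 + 0 - 42 + 0) = 112*14 = 1568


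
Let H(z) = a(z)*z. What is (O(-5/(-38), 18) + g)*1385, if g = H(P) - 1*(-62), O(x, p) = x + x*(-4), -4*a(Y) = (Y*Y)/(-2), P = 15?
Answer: 101782265/152 ≈ 6.6962e+5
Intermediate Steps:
a(Y) = Y²/8 (a(Y) = -Y*Y/(4*(-2)) = -Y²*(-1)/(4*2) = -(-1)*Y²/8 = Y²/8)
O(x, p) = -3*x (O(x, p) = x - 4*x = -3*x)
H(z) = z³/8 (H(z) = (z²/8)*z = z³/8)
g = 3871/8 (g = (⅛)*15³ - 1*(-62) = (⅛)*3375 + 62 = 3375/8 + 62 = 3871/8 ≈ 483.88)
(O(-5/(-38), 18) + g)*1385 = (-(-15)/(-38) + 3871/8)*1385 = (-(-15)*(-1)/38 + 3871/8)*1385 = (-3*5/38 + 3871/8)*1385 = (-15/38 + 3871/8)*1385 = (73489/152)*1385 = 101782265/152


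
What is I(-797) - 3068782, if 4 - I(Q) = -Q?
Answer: -3069575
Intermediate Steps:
I(Q) = 4 + Q (I(Q) = 4 - (-1)*Q = 4 + Q)
I(-797) - 3068782 = (4 - 797) - 3068782 = -793 - 3068782 = -3069575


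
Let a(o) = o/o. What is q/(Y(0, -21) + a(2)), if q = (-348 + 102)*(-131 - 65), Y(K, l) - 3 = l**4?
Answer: 48216/194485 ≈ 0.24792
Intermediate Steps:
Y(K, l) = 3 + l**4
a(o) = 1
q = 48216 (q = -246*(-196) = 48216)
q/(Y(0, -21) + a(2)) = 48216/((3 + (-21)**4) + 1) = 48216/((3 + 194481) + 1) = 48216/(194484 + 1) = 48216/194485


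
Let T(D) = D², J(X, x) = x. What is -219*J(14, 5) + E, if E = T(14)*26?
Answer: 4001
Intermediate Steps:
E = 5096 (E = 14²*26 = 196*26 = 5096)
-219*J(14, 5) + E = -219*5 + 5096 = -1095 + 5096 = 4001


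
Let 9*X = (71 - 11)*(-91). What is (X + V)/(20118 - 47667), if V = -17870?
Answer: 55430/82647 ≈ 0.67068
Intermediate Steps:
X = -1820/3 (X = ((71 - 11)*(-91))/9 = (60*(-91))/9 = (1/9)*(-5460) = -1820/3 ≈ -606.67)
(X + V)/(20118 - 47667) = (-1820/3 - 17870)/(20118 - 47667) = -55430/3/(-27549) = -55430/3*(-1/27549) = 55430/82647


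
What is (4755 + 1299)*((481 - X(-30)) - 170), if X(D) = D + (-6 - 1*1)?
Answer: 2106792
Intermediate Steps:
X(D) = -7 + D (X(D) = D + (-6 - 1) = D - 7 = -7 + D)
(4755 + 1299)*((481 - X(-30)) - 170) = (4755 + 1299)*((481 - (-7 - 30)) - 170) = 6054*((481 - 1*(-37)) - 170) = 6054*((481 + 37) - 170) = 6054*(518 - 170) = 6054*348 = 2106792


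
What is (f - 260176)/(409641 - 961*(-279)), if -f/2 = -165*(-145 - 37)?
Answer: -80059/169440 ≈ -0.47249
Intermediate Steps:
f = -60060 (f = -(-330)*(-145 - 37) = -(-330)*(-182) = -2*30030 = -60060)
(f - 260176)/(409641 - 961*(-279)) = (-60060 - 260176)/(409641 - 961*(-279)) = -320236/(409641 + 268119) = -320236/677760 = -320236*1/677760 = -80059/169440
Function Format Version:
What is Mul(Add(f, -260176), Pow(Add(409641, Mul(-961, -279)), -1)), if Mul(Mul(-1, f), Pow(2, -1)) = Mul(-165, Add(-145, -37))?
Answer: Rational(-80059, 169440) ≈ -0.47249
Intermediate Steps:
f = -60060 (f = Mul(-2, Mul(-165, Add(-145, -37))) = Mul(-2, Mul(-165, -182)) = Mul(-2, 30030) = -60060)
Mul(Add(f, -260176), Pow(Add(409641, Mul(-961, -279)), -1)) = Mul(Add(-60060, -260176), Pow(Add(409641, Mul(-961, -279)), -1)) = Mul(-320236, Pow(Add(409641, 268119), -1)) = Mul(-320236, Pow(677760, -1)) = Mul(-320236, Rational(1, 677760)) = Rational(-80059, 169440)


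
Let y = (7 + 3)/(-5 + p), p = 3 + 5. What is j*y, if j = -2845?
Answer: -28450/3 ≈ -9483.3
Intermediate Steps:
p = 8
y = 10/3 (y = (7 + 3)/(-5 + 8) = 10/3 ≈ 3.3333)
j*y = -2845*10/3 = -28450/3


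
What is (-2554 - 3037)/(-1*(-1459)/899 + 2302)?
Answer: -5026309/2070957 ≈ -2.4270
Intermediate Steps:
(-2554 - 3037)/(-1*(-1459)/899 + 2302) = -5591/(1459*(1/899) + 2302) = -5591/(1459/899 + 2302) = -5591/2070957/899 = -5591*899/2070957 = -5026309/2070957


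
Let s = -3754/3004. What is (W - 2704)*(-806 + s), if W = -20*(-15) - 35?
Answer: 2957260671/1502 ≈ 1.9689e+6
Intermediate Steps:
s = -1877/1502 (s = -3754*1/3004 = -1877/1502 ≈ -1.2497)
W = 265 (W = 300 - 35 = 265)
(W - 2704)*(-806 + s) = (265 - 2704)*(-806 - 1877/1502) = -2439*(-1212489/1502) = 2957260671/1502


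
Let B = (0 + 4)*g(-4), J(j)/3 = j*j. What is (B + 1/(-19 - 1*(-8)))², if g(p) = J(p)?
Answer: 4456321/121 ≈ 36829.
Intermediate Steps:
J(j) = 3*j² (J(j) = 3*(j*j) = 3*j²)
g(p) = 3*p²
B = 192 (B = (0 + 4)*(3*(-4)²) = 4*(3*16) = 4*48 = 192)
(B + 1/(-19 - 1*(-8)))² = (192 + 1/(-19 - 1*(-8)))² = (192 + 1/(-19 + 8))² = (192 + 1/(-11))² = (192 - 1/11)² = (2111/11)² = 4456321/121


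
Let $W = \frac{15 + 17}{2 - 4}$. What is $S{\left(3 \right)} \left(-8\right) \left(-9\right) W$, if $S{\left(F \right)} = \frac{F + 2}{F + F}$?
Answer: $-960$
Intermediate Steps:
$W = -16$ ($W = \frac{32}{-2} = 32 \left(- \frac{1}{2}\right) = -16$)
$S{\left(F \right)} = \frac{2 + F}{2 F}$
$S{\left(3 \right)} \left(-8\right) \left(-9\right) W = \frac{2 + 3}{2 \cdot 3} \left(-8\right) \left(-9\right) \left(-16\right) = \frac{1}{2} \cdot \frac{1}{3} \cdot 5 \left(-8\right) \left(-9\right) \left(-16\right) = \frac{5}{6} \left(-8\right) \left(-9\right) \left(-16\right) = \left(- \frac{20}{3}\right) \left(-9\right) \left(-16\right) = 60 \left(-16\right) = -960$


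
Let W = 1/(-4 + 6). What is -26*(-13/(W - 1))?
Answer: -676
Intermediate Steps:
W = ½ (W = 1/2 = ½ ≈ 0.50000)
-26*(-13/(W - 1)) = -26*(-13/(½ - 1)) = -26*(-13/(-½)) = -26*(-13*(-2)) = -26*26 = -1*676 = -676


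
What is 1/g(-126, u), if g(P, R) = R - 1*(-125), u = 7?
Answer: 1/132 ≈ 0.0075758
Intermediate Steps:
g(P, R) = 125 + R (g(P, R) = R + 125 = 125 + R)
1/g(-126, u) = 1/(125 + 7) = 1/132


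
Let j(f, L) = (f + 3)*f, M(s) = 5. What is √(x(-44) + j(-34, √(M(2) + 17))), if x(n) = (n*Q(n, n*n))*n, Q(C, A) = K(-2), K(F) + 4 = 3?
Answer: 21*I*√2 ≈ 29.698*I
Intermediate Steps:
K(F) = -1 (K(F) = -4 + 3 = -1)
Q(C, A) = -1
j(f, L) = f*(3 + f) (j(f, L) = (3 + f)*f = f*(3 + f))
x(n) = -n² (x(n) = (n*(-1))*n = (-n)*n = -n²)
√(x(-44) + j(-34, √(M(2) + 17))) = √(-1*(-44)² - 34*(3 - 34)) = √(-1*1936 - 34*(-31)) = √(-1936 + 1054) = √(-882) = 21*I*√2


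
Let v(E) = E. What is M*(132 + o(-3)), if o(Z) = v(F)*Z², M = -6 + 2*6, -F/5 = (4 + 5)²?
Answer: -21078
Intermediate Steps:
F = -405 (F = -5*(4 + 5)² = -5*9² = -5*81 = -405)
M = 6 (M = -6 + 12 = 6)
o(Z) = -405*Z²
M*(132 + o(-3)) = 6*(132 - 405*(-3)²) = 6*(132 - 405*9) = 6*(132 - 3645) = 6*(-3513) = -21078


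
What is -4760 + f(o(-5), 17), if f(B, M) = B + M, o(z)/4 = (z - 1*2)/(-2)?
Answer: -4729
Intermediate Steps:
o(z) = 4 - 2*z (o(z) = 4*((z - 1*2)/(-2)) = 4*((z - 2)*(-½)) = 4*((-2 + z)*(-½)) = 4*(1 - z/2) = 4 - 2*z)
-4760 + f(o(-5), 17) = -4760 + ((4 - 2*(-5)) + 17) = -4760 + ((4 + 10) + 17) = -4760 + (14 + 17) = -4760 + 31 = -4729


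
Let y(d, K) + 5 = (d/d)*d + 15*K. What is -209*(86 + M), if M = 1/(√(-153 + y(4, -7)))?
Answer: -17974 + 209*I*√259/259 ≈ -17974.0 + 12.987*I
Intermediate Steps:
y(d, K) = -5 + d + 15*K (y(d, K) = -5 + ((d/d)*d + 15*K) = -5 + (1*d + 15*K) = -5 + (d + 15*K) = -5 + d + 15*K)
M = -I*√259/259 (M = 1/(√(-153 + (-5 + 4 + 15*(-7)))) = 1/(√(-153 + (-5 + 4 - 105))) = 1/(√(-153 - 106)) = 1/(√(-259)) = 1/(I*√259) = -I*√259/259 ≈ -0.062137*I)
-209*(86 + M) = -209*(86 - I*√259/259) = -17974 + 209*I*√259/259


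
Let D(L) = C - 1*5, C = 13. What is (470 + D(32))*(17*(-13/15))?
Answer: -105638/15 ≈ -7042.5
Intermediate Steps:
D(L) = 8 (D(L) = 13 - 1*5 = 13 - 5 = 8)
(470 + D(32))*(17*(-13/15)) = (470 + 8)*(17*(-13/15)) = 478*(17*(-13*1/15)) = 478*(17*(-13/15)) = 478*(-221/15) = -105638/15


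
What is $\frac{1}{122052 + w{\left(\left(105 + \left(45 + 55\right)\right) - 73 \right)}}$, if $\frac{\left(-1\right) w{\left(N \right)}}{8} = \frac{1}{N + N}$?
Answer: $\frac{33}{4027715} \approx 8.1932 \cdot 10^{-6}$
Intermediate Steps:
$w{\left(N \right)} = - \frac{4}{N}$ ($w{\left(N \right)} = - \frac{8}{N + N} = - \frac{8}{2 N} = - 8 \frac{1}{2 N} = - \frac{4}{N}$)
$\frac{1}{122052 + w{\left(\left(105 + \left(45 + 55\right)\right) - 73 \right)}} = \frac{1}{122052 - \frac{4}{\left(105 + \left(45 + 55\right)\right) - 73}} = \frac{1}{122052 - \frac{4}{\left(105 + 100\right) - 73}} = \frac{1}{122052 - \frac{4}{205 - 73}} = \frac{1}{122052 - \frac{4}{132}} = \frac{1}{122052 - \frac{1}{33}} = \frac{1}{\frac{4027715}{33}} = \frac{33}{4027715}$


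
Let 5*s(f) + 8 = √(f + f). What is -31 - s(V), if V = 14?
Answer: -147/5 - 2*√7/5 ≈ -30.458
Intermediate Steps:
s(f) = -8/5 + √2*√f/5 (s(f) = -8/5 + √(f + f)/5 = -8/5 + √(2*f)/5 = -8/5 + (√2*√f)/5 = -8/5 + √2*√f/5)
-31 - s(V) = -31 - (-8/5 + √2*√14/5) = -31 - (-8/5 + 2*√7/5) = -31 + (8/5 - 2*√7/5) = -147/5 - 2*√7/5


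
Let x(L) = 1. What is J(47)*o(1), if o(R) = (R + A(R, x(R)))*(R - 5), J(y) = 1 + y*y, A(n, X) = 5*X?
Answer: -53040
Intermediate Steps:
J(y) = 1 + y**2
o(R) = (-5 + R)*(5 + R) (o(R) = (R + 5*1)*(R - 5) = (R + 5)*(-5 + R) = (5 + R)*(-5 + R) = (-5 + R)*(5 + R))
J(47)*o(1) = (1 + 47**2)*(-25 + 1**2) = (1 + 2209)*(-25 + 1) = 2210*(-24) = -53040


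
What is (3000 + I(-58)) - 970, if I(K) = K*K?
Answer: 5394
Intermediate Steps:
I(K) = K**2
(3000 + I(-58)) - 970 = (3000 + (-58)**2) - 970 = (3000 + 3364) - 970 = 6364 - 970 = 5394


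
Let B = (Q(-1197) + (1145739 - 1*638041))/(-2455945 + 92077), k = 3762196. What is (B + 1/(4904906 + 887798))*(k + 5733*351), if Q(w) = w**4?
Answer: -17167650414047104763575223/3423296904768 ≈ -5.0149e+12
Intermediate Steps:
B = -2052942138179/2363868 (B = ((-1197)**4 + (1145739 - 1*638041))/(-2455945 + 92077) = (2052941630481 + (1145739 - 638041))/(-2363868) = (2052941630481 + 507698)*(-1/2363868) = 2052942138179*(-1/2363868) = -2052942138179/2363868 ≈ -8.6847e+5)
(B + 1/(4904906 + 887798))*(k + 5733*351) = (-2052942138179/2363868 + 1/(4904906 + 887798))*(3762196 + 5733*351) = (-2052942138179/2363868 + 1/5792704)*(3762196 + 2012283) = (-2052942138179/2363868 + 1/5792704)*5774479 = -2973021533898920537/3423296904768*5774479 = -17167650414047104763575223/3423296904768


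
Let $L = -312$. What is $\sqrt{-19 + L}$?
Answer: $i \sqrt{331} \approx 18.193 i$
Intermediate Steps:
$\sqrt{-19 + L} = \sqrt{-19 - 312} = \sqrt{-331} = i \sqrt{331}$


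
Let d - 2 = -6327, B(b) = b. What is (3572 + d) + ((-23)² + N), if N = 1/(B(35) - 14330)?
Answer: -31792081/14295 ≈ -2224.0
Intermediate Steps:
d = -6325 (d = 2 - 6327 = -6325)
N = -1/14295 (N = 1/(35 - 14330) = 1/(-14295) = -1/14295 ≈ -6.9955e-5)
(3572 + d) + ((-23)² + N) = (3572 - 6325) + ((-23)² - 1/14295) = -2753 + (529 - 1/14295) = -2753 + 7562054/14295 = -31792081/14295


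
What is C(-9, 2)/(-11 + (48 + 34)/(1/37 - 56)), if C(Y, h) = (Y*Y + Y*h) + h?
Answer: -26923/5163 ≈ -5.2146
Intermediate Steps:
C(Y, h) = h + Y² + Y*h (C(Y, h) = (Y² + Y*h) + h = h + Y² + Y*h)
C(-9, 2)/(-11 + (48 + 34)/(1/37 - 56)) = (2 + (-9)² - 9*2)/(-11 + (48 + 34)/(1/37 - 56)) = (2 + 81 - 18)/(-11 + 82/(1/37 - 56)) = 65/(-11 + 82/(-2071/37)) = 65/(-11 + 82*(-37/2071)) = 65/(-11 - 3034/2071) = 65/(-25815/2071) = -2071/25815*65 = -26923/5163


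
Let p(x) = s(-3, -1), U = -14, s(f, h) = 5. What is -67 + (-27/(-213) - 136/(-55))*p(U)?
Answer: -42176/781 ≈ -54.003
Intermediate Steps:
p(x) = 5
-67 + (-27/(-213) - 136/(-55))*p(U) = -67 + (-27/(-213) - 136/(-55))*5 = -67 + (-27*(-1/213) - 136*(-1/55))*5 = -67 + (9/71 + 136/55)*5 = -67 + (10151/3905)*5 = -67 + 10151/781 = -42176/781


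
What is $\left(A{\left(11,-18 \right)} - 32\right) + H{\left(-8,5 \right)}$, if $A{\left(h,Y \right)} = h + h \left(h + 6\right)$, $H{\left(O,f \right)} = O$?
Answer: $158$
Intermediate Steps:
$A{\left(h,Y \right)} = h + h \left(6 + h\right)$
$\left(A{\left(11,-18 \right)} - 32\right) + H{\left(-8,5 \right)} = \left(11 \left(7 + 11\right) - 32\right) - 8 = \left(11 \cdot 18 - 32\right) - 8 = \left(198 - 32\right) - 8 = 166 - 8 = 158$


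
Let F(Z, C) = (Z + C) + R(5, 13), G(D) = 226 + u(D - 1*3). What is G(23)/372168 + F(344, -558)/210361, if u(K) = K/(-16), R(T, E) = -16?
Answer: -153280021/313158530592 ≈ -0.00048946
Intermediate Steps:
u(K) = -K/16 (u(K) = K*(-1/16) = -K/16)
G(D) = 3619/16 - D/16 (G(D) = 226 - (D - 1*3)/16 = 226 - (D - 3)/16 = 226 - (-3 + D)/16 = 226 + (3/16 - D/16) = 3619/16 - D/16)
F(Z, C) = -16 + C + Z (F(Z, C) = (Z + C) - 16 = (C + Z) - 16 = -16 + C + Z)
G(23)/372168 + F(344, -558)/210361 = (3619/16 - 1/16*23)/372168 + (-16 - 558 + 344)/210361 = (3619/16 - 23/16)*(1/372168) - 230*1/210361 = (899/4)*(1/372168) - 230/210361 = 899/1488672 - 230/210361 = -153280021/313158530592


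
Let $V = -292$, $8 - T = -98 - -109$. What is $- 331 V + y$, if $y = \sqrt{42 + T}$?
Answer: $96652 + \sqrt{39} \approx 96658.0$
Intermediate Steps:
$T = -3$ ($T = 8 - \left(-98 - -109\right) = 8 - \left(-98 + 109\right) = 8 - 11 = -3$)
$y = \sqrt{39}$ ($y = \sqrt{42 - 3} = \sqrt{39} \approx 6.245$)
$- 331 V + y = \left(-331\right) \left(-292\right) + \sqrt{39} = 96652 + \sqrt{39}$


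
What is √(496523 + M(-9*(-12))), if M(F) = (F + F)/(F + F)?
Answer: 2*√124131 ≈ 704.64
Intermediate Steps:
M(F) = 1 (M(F) = (2*F)/((2*F)) = (2*F)*(1/(2*F)) = 1)
√(496523 + M(-9*(-12))) = √(496523 + 1) = √496524 = 2*√124131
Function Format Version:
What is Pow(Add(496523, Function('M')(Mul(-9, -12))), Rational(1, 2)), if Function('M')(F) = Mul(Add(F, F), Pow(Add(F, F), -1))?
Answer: Mul(2, Pow(124131, Rational(1, 2))) ≈ 704.64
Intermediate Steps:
Function('M')(F) = 1 (Function('M')(F) = Mul(Mul(2, F), Pow(Mul(2, F), -1)) = Mul(Mul(2, F), Mul(Rational(1, 2), Pow(F, -1))) = 1)
Pow(Add(496523, Function('M')(Mul(-9, -12))), Rational(1, 2)) = Pow(Add(496523, 1), Rational(1, 2)) = Pow(496524, Rational(1, 2)) = Mul(2, Pow(124131, Rational(1, 2)))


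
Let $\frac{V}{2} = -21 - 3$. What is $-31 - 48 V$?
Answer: $2273$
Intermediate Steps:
$V = -48$ ($V = 2 \left(-21 - 3\right) = 2 \left(-24\right) = -48$)
$-31 - 48 V = -31 - -2304 = -31 + 2304 = 2273$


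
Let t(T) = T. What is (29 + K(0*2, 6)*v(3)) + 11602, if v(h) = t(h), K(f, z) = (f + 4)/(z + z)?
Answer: 11632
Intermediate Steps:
K(f, z) = (4 + f)/(2*z) (K(f, z) = (4 + f)/((2*z)) = (4 + f)*(1/(2*z)) = (4 + f)/(2*z))
v(h) = h
(29 + K(0*2, 6)*v(3)) + 11602 = (29 + ((1/2)*(4 + 0*2)/6)*3) + 11602 = (29 + ((1/2)*(1/6)*(4 + 0))*3) + 11602 = (29 + ((1/2)*(1/6)*4)*3) + 11602 = (29 + (1/3)*3) + 11602 = (29 + 1) + 11602 = 30 + 11602 = 11632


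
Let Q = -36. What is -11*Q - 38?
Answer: 358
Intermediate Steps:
-11*Q - 38 = -11*(-36) - 38 = 396 - 38 = 358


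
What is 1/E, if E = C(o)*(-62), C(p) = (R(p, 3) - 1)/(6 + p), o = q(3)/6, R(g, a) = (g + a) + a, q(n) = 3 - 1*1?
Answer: -19/992 ≈ -0.019153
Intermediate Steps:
q(n) = 2 (q(n) = 3 - 1 = 2)
R(g, a) = g + 2*a (R(g, a) = (a + g) + a = g + 2*a)
o = ⅓ (o = 2/6 = 2*(⅙) = ⅓ ≈ 0.33333)
C(p) = (5 + p)/(6 + p) (C(p) = ((p + 2*3) - 1)/(6 + p) = ((p + 6) - 1)/(6 + p) = ((6 + p) - 1)/(6 + p) = (5 + p)/(6 + p))
E = -992/19 (E = ((5 + ⅓)/(6 + ⅓))*(-62) = ((16/3)/(19/3))*(-62) = ((3/19)*(16/3))*(-62) = (16/19)*(-62) = -992/19 ≈ -52.211)
1/E = 1/(-992/19) = -19/992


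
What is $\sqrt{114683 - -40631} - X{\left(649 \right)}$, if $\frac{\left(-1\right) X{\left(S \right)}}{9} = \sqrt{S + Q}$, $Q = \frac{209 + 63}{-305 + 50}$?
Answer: $\sqrt{155314} + \frac{3 \sqrt{145785}}{5} \approx 623.19$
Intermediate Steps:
$Q = - \frac{16}{15}$ ($Q = \frac{272}{-255} = 272 \left(- \frac{1}{255}\right) = - \frac{16}{15} \approx -1.0667$)
$X{\left(S \right)} = - 9 \sqrt{- \frac{16}{15} + S}$ ($X{\left(S \right)} = - 9 \sqrt{S - \frac{16}{15}} = - 9 \sqrt{- \frac{16}{15} + S}$)
$\sqrt{114683 - -40631} - X{\left(649 \right)} = \sqrt{114683 - -40631} - - \frac{3 \sqrt{-240 + 225 \cdot 649}}{5} = \sqrt{114683 + \left(-75800 + 116431\right)} - - \frac{3 \sqrt{-240 + 146025}}{5} = \sqrt{114683 + 40631} - - \frac{3 \sqrt{145785}}{5} = \sqrt{155314} + \frac{3 \sqrt{145785}}{5}$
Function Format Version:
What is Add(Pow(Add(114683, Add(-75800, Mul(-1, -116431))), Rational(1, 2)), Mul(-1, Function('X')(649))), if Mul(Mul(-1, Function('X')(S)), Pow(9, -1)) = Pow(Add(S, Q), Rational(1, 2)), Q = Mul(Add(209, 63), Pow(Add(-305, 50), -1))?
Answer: Add(Pow(155314, Rational(1, 2)), Mul(Rational(3, 5), Pow(145785, Rational(1, 2)))) ≈ 623.19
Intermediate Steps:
Q = Rational(-16, 15) (Q = Mul(272, Pow(-255, -1)) = Mul(272, Rational(-1, 255)) = Rational(-16, 15) ≈ -1.0667)
Function('X')(S) = Mul(-9, Pow(Add(Rational(-16, 15), S), Rational(1, 2))) (Function('X')(S) = Mul(-9, Pow(Add(S, Rational(-16, 15)), Rational(1, 2))) = Mul(-9, Pow(Add(Rational(-16, 15), S), Rational(1, 2))))
Add(Pow(Add(114683, Add(-75800, Mul(-1, -116431))), Rational(1, 2)), Mul(-1, Function('X')(649))) = Add(Pow(Add(114683, Add(-75800, Mul(-1, -116431))), Rational(1, 2)), Mul(-1, Mul(Rational(-3, 5), Pow(Add(-240, Mul(225, 649)), Rational(1, 2))))) = Add(Pow(Add(114683, Add(-75800, 116431)), Rational(1, 2)), Mul(-1, Mul(Rational(-3, 5), Pow(Add(-240, 146025), Rational(1, 2))))) = Add(Pow(Add(114683, 40631), Rational(1, 2)), Mul(-1, Mul(Rational(-3, 5), Pow(145785, Rational(1, 2))))) = Add(Pow(155314, Rational(1, 2)), Mul(Rational(3, 5), Pow(145785, Rational(1, 2))))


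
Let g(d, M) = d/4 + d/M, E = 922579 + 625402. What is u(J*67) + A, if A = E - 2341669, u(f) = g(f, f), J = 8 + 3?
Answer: -3174011/4 ≈ -7.9350e+5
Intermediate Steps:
E = 1547981
J = 11
g(d, M) = d/4 + d/M (g(d, M) = d*(¼) + d/M = d/4 + d/M)
u(f) = 1 + f/4 (u(f) = f/4 + f/f = f/4 + 1 = 1 + f/4)
A = -793688 (A = 1547981 - 2341669 = -793688)
u(J*67) + A = (1 + (11*67)/4) - 793688 = (1 + (¼)*737) - 793688 = (1 + 737/4) - 793688 = 741/4 - 793688 = -3174011/4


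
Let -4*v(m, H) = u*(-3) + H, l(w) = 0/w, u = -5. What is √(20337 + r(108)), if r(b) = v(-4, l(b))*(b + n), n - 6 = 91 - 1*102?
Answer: 3*√8867/2 ≈ 141.25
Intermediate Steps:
l(w) = 0
n = -5 (n = 6 + (91 - 1*102) = 6 + (91 - 102) = 6 - 11 = -5)
v(m, H) = -15/4 - H/4 (v(m, H) = -(-5*(-3) + H)/4 = -(15 + H)/4 = -15/4 - H/4)
r(b) = 75/4 - 15*b/4 (r(b) = (-15/4 - ¼*0)*(b - 5) = (-15/4 + 0)*(-5 + b) = -15*(-5 + b)/4 = 75/4 - 15*b/4)
√(20337 + r(108)) = √(20337 + (75/4 - 15/4*108)) = √(20337 + (75/4 - 405)) = √(20337 - 1545/4) = √(79803/4) = 3*√8867/2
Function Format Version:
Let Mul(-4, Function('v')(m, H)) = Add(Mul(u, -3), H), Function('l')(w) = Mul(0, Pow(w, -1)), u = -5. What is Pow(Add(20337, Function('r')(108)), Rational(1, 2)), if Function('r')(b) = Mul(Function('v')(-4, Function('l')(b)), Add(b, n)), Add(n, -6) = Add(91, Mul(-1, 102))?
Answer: Mul(Rational(3, 2), Pow(8867, Rational(1, 2))) ≈ 141.25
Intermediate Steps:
Function('l')(w) = 0
n = -5 (n = Add(6, Add(91, Mul(-1, 102))) = Add(6, Add(91, -102)) = Add(6, -11) = -5)
Function('v')(m, H) = Add(Rational(-15, 4), Mul(Rational(-1, 4), H)) (Function('v')(m, H) = Mul(Rational(-1, 4), Add(Mul(-5, -3), H)) = Mul(Rational(-1, 4), Add(15, H)) = Add(Rational(-15, 4), Mul(Rational(-1, 4), H)))
Function('r')(b) = Add(Rational(75, 4), Mul(Rational(-15, 4), b)) (Function('r')(b) = Mul(Add(Rational(-15, 4), Mul(Rational(-1, 4), 0)), Add(b, -5)) = Mul(Add(Rational(-15, 4), 0), Add(-5, b)) = Mul(Rational(-15, 4), Add(-5, b)) = Add(Rational(75, 4), Mul(Rational(-15, 4), b)))
Pow(Add(20337, Function('r')(108)), Rational(1, 2)) = Pow(Add(20337, Add(Rational(75, 4), Mul(Rational(-15, 4), 108))), Rational(1, 2)) = Pow(Add(20337, Add(Rational(75, 4), -405)), Rational(1, 2)) = Pow(Add(20337, Rational(-1545, 4)), Rational(1, 2)) = Pow(Rational(79803, 4), Rational(1, 2)) = Mul(Rational(3, 2), Pow(8867, Rational(1, 2)))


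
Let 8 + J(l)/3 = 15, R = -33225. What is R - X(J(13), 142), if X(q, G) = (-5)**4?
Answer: -33850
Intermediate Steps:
J(l) = 21 (J(l) = -24 + 3*15 = -24 + 45 = 21)
X(q, G) = 625
R - X(J(13), 142) = -33225 - 1*625 = -33225 - 625 = -33850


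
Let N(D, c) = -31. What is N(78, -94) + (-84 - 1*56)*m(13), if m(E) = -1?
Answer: 109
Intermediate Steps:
N(78, -94) + (-84 - 1*56)*m(13) = -31 + (-84 - 1*56)*(-1) = -31 + (-84 - 56)*(-1) = -31 - 140*(-1) = -31 + 140 = 109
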